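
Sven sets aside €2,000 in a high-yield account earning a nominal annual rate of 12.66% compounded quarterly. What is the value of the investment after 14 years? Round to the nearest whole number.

€11,451

Growth factor = (1 + 0.03165)^56 ≈ 5.7255000234.
A ≈ 2,000 × 5.7255000234 ≈ 11,451.0000.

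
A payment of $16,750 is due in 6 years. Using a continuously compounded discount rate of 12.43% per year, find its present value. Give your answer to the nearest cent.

P = A·e^(−rt) = 16,750·e^(−0.7458).
e^(−0.7458) ≈ 0.47435466437, so P ≈ 7,945.4406.

$7,945.44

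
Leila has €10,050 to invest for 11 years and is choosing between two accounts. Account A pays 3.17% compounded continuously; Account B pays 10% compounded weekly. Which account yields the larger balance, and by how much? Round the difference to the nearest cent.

Account A growth factor: e^(0.0317·11) = e^0.3487 ≈ 1.4172239594; balance ≈ 14,243.1008.
Account B growth factor: (1 + 0.1/52)^572 ≈ 3.000994284; balance ≈ 30,159.9926.
Account B is larger by 15,916.8918.

Account B, by €15,916.89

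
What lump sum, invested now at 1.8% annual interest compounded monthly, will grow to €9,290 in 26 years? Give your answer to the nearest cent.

€5,819.94

Periodic rate = 1.8%/12 = 0.0015; 312 periods.
P = 9,290/(1 + 0.0015)^312 ≈ 9,290/1.596237585 ≈ 5,819.9356.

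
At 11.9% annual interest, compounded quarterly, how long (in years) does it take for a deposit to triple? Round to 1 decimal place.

(1 + 0.02975)^(4t) = 3.
4t = ln 3 / ln(1 + 0.02975) ≈ 1.0986/0.0293161 ≈ 37.4748.
t ≈ 9.3687.

9.4 years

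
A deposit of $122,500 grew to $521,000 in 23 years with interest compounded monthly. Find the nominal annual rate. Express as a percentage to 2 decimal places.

The 276-period growth factor is 521,000/122,500 = 4.25306.
r/12 = 4.25306^(1/276) − 1 ≈ 0.00525885, so r ≈ 12·0.00525885 = 6.31062%.

6.31%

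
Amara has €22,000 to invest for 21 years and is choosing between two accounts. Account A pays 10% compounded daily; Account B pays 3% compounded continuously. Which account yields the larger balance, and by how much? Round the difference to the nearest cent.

Account A growth factor: (1 + 0.1/365)^7665 ≈ 8.16382150712; balance ≈ 179,604.0732.
Account B growth factor: e^(0.03·21) = e^0.63 ≈ 1.8776105793; balance ≈ 41,307.4327.
Account A is larger by 138,296.6404.

Account A, by €138,296.64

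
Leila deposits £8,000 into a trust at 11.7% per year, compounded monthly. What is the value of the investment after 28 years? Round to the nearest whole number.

£208,424

Periodic rate = 11.7%/12 = 0.00975; periods = 12·28 = 336.
A = 8,000·(1 + 0.00975)^336 ≈ 8,000·26.0529903684 ≈ 208,423.9229.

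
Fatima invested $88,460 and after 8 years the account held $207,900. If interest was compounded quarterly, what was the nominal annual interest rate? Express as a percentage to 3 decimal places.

(1 + r/4)^32 = 207,900/88,460 = 2.35021.
1 + r/4 = 2.35021^(1/32) ≈ 1.027063, so r/4 ≈ 0.0270631.
r ≈ 4·0.0270631 = 10.82523%.

10.825%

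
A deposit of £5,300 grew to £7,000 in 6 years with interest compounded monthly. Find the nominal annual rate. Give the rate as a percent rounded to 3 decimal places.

4.646%

(1 + r/12)^72 = 7,000/5,300 = 1.32075.
1 + r/12 = 1.32075^(1/72) ≈ 1.003871, so r/12 ≈ 0.00387141.
r ≈ 12·0.00387141 = 4.64569%.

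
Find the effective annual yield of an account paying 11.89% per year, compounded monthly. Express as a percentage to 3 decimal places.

12.560%

One year is 12 periods at 0.00990833 each: (1 + 0.00990833)^12 ≈ 1.125598.
EAR = 1.125598 − 1 ≈ 12.55984%.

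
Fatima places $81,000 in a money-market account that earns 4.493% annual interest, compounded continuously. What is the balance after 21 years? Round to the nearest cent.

$208,091.76

A = P·e^(rt) = 81,000·e^(0.04493·21) = 81,000·e^0.94353.
e^0.94353 ≈ 2.56903412136, so A ≈ 208,091.7638.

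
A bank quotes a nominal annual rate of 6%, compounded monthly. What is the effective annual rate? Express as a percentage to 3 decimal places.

One year is 12 periods at 0.005 each: (1 + 0.005)^12 ≈ 1.061678.
EAR = 1.061678 − 1 ≈ 6.16778%.

6.168%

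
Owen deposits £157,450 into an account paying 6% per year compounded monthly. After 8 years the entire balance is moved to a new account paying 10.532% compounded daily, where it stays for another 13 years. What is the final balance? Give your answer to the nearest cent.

Phase 1: 157,450·(1 + 0.005)^96 ≈ 254,146.7694.
Phase 2: 254,146.7694·(1 + 0.10532/365)^4745 ≈ 999,119.5453.

£999,119.55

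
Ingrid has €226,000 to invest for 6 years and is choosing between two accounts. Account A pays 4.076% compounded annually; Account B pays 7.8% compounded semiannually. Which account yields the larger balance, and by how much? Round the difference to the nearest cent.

Account B, by €70,462.07

Account A growth factor: (1 + 0.04076)^6 ≈ 1.27087710127; balance ≈ 287,218.2249.
Account B growth factor: (1 + 0.039)^12 ≈ 1.58265615356; balance ≈ 357,680.2907.
Account B is larger by 70,462.0658.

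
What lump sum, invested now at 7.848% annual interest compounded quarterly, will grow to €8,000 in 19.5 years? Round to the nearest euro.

Growth factor = (1 + 0.01962)^78 ≈ 4.551881624.
P = 8,000/4.551881624 ≈ 1,757.5149.

€1,758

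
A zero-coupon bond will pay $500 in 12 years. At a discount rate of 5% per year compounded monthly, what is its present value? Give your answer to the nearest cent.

Periodic rate = 5%/12 = 0.00416667; 144 periods.
P = 500/(1 + 0.05/12)^144 ≈ 500/1.81984887 ≈ 274.7481.

$274.75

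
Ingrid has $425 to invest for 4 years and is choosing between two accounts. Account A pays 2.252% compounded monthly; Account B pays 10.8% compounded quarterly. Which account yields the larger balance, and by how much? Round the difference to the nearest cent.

Account B, by $185.88

Account A growth factor: (1 + 0.02252/12)^48 ≈ 1.09416945; balance ≈ 465.0220.
Account B growth factor: (1 + 0.027)^16 ≈ 1.5315356; balance ≈ 650.9026.
Account B is larger by 185.8806.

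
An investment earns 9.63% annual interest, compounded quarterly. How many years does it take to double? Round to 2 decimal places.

7.28 years

(1 + 0.024075)^(4t) = 2.
4t = ln 2 / ln(1 + 0.024075) ≈ 0.69315/0.0237898 ≈ 29.1364.
t ≈ 7.2841.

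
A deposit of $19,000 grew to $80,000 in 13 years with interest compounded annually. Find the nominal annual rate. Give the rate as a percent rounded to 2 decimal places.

11.69%

(1 + r)^13 = 80,000/19,000 = 4.21053.
1 + r = 4.21053^(1/13) ≈ 1.11693, so r ≈ 0.11693.
r ≈ 11.69298%.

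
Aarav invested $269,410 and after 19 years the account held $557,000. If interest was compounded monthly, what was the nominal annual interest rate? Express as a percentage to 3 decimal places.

(1 + r/12)^228 = 557,000/269,410 = 2.06748.
1 + r/12 = 2.06748^(1/228) ≈ 1.003191, so r/12 ≈ 0.00319074.
r ≈ 12·0.00319074 = 3.82889%.

3.829%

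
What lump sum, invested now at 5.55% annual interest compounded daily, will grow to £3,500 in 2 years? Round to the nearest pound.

Growth factor = (1 + 0.0555/365)^730 ≈ 1.117385478.
P = 3,500/1.117385478 ≈ 3,132.3121.

£3,132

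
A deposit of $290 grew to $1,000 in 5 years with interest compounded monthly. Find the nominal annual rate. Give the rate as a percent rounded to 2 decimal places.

(1 + r/12)^60 = 1,000/290 = 3.44828.
1 + r/12 = 3.44828^(1/60) ≈ 1.020846, so r/12 ≈ 0.0208455.
r ≈ 12·0.0208455 = 25.01464%.

25.01%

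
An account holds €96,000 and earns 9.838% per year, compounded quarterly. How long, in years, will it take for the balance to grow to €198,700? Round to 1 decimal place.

We need (1 + 0.024595)^(4t) = 2.0698, so 4t = ln 2.0698 / ln 1.024595 ≈ 29.9393.
t ≈ 29.9393/4 = 7.4848 years.

7.5 years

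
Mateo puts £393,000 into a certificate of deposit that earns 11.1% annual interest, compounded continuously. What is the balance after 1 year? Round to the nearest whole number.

£439,136

A = P·e^(rt) = 393,000·e^(0.111·1) = 393,000·e^0.111.
e^0.111 ≈ 1.11739490685, so A ≈ 439,136.1984.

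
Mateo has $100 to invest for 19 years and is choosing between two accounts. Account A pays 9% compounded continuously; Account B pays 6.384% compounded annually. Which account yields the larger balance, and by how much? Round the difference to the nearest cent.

Account A, by $228.82

A: e^(0.09·19) = e^1.71 ≈ 5.52896148, so 100 × 5.52896148 ≈ 552.8961.
B: (1 + 0.06384)^19 ≈ 3.24078333, so 100 × 3.24078333 ≈ 324.0783.
Difference ≈ 228.8178 in favor of A.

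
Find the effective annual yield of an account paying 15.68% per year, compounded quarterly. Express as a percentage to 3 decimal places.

One year is 4 periods at 0.0392 each: (1 + 0.0392)^4 ≈ 1.166263.
EAR = 1.166263 − 1 ≈ 16.62631%.

16.626%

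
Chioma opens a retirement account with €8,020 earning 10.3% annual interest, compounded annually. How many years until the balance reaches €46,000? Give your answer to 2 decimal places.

17.82 years

(1 + 0.103)^t = 46,000/8,020 = 5.7357.
t·ln(1 + 0.103) = ln(5.7357); t = 1.7467/0.0980337 ≈ 17.8174.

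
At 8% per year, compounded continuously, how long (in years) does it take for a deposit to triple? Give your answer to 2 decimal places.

e^(0.08t) = 3, so 0.08t = ln 3 ≈ 1.0986.
t ≈ 1.0986/0.08 ≈ 13.7327.

13.73 years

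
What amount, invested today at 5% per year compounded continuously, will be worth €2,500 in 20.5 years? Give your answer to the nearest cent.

€896.99

P = A·e^(−rt) = 2,500·e^(−1.025).
e^(−1.025) ≈ 0.3587964654, so P ≈ 896.9912.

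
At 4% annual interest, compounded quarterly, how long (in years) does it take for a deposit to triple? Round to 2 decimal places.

27.60 years

(1 + 0.01)^(4t) = 3.
4t = ln 3 / ln(1 + 0.01) ≈ 1.0986/0.00995033 ≈ 110.4096.
t ≈ 27.6024.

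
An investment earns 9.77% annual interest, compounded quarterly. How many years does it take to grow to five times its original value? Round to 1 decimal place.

16.7 years

(1 + 0.024425)^(4t) = 5.
4t = ln 5 / ln(1 + 0.024425) ≈ 1.6094/0.0241315 ≈ 66.6945.
t ≈ 16.6736.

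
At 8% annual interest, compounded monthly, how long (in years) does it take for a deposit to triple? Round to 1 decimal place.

13.8 years

(1 + 0.00666667)^(12t) = 3.
12t = ln 3 / ln(1 + 0.00666667) ≈ 1.0986/0.00664454 ≈ 165.3405.
t ≈ 13.7784.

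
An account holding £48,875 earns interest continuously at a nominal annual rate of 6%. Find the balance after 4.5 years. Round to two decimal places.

£64,024.51

A = P·e^(rt) = 48,875·e^(0.06·4.5) = 48,875·e^0.27.
e^0.27 ≈ 1.3099644507, so A ≈ 64,024.5125.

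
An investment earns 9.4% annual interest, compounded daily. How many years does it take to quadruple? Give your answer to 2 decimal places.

(1 + 0.000257534)^(365t) = 4.
365t = ln 4 / ln(1 + 0.000257534) ≈ 1.3863/0.000257501 ≈ 5383.6446.
t ≈ 14.7497.

14.75 years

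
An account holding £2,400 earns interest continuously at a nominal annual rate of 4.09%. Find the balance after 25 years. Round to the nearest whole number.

A = P·e^(rt) = 2,400·e^(0.0409·25) = 2,400·e^1.0225.
e^1.0225 ≈ 2.780136424, so A ≈ 6,672.3274.

£6,672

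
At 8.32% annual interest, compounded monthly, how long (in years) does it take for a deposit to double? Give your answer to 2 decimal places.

8.36 years

(1 + 0.00693333)^(12t) = 2.
12t = ln 2 / ln(1 + 0.00693333) ≈ 0.69315/0.00690941 ≈ 100.3193.
t ≈ 8.3599.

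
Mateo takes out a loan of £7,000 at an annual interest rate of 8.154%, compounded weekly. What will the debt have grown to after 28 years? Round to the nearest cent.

£68,527.97

Periodic rate = 8.154%/52 = 0.00156808; periods = 52·28 = 1456.
A = 7,000·(1 + 0.08154/52)^1456 ≈ 7,000·9.7897098156 ≈ 68,527.9687.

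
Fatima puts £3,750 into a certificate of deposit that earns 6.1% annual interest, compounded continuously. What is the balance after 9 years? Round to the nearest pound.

£6,493

A = P·e^(rt) = 3,750·e^(0.061·9) = 3,750·e^0.549.
e^0.549 ≈ 1.731520631, so A ≈ 6,493.2024.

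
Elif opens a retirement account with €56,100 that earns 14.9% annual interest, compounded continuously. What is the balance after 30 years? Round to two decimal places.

€4,900,712.16

A = P·e^(rt) = 56,100·e^(0.149·30) = 56,100·e^4.47.
e^4.47 ≈ 87.35672301344, so A ≈ 4,900,712.1611.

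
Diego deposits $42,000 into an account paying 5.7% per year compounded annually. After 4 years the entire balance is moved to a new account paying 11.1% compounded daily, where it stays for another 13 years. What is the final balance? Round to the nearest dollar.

Phase 1: 42,000·(1 + 0.057)^4 ≈ 52,426.3038.
Phase 2: 52,426.3038·(1 + 0.111/365)^4745 ≈ 221,891.6224.

$221,892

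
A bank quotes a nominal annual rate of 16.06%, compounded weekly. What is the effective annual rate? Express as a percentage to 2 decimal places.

EAR = (1 + 16.06%/52)^52 − 1 = (1 + 0.00308846)^52 − 1.
(1 + 0.00308846)^52 ≈ 1.173925, so EAR ≈ 17.39246%.

17.39%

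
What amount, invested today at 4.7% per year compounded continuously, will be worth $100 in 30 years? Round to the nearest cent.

P = A·e^(−rt) = 100·e^(−1.41).
e^(−1.41) ≈ 0.24414328, so P ≈ 24.4143.

$24.41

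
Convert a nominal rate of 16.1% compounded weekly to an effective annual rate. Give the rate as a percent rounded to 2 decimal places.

EAR = (1 + 16.1%/52)^52 − 1 = (1 + 0.00309615)^52 − 1.
(1 + 0.00309615)^52 ≈ 1.174393, so EAR ≈ 17.43928%.

17.44%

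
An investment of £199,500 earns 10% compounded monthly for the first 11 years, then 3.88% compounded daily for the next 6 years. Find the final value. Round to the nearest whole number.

£752,984

Phase 1: 199,500·(1 + 0.1/12)^132 ≈ 596,605.5698.
Phase 2: 596,605.5698·(1 + 0.0388/365)^2190 ≈ 752,983.8916.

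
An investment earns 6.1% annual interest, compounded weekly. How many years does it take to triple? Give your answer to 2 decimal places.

18.02 years

(1 + 0.00117308)^(52t) = 3.
52t = ln 3 / ln(1 + 0.00117308) ≈ 1.0986/0.00117239 ≈ 937.0711.
t ≈ 18.0206.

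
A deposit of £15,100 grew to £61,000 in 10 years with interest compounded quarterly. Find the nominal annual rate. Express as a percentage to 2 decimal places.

(1 + r/4)^40 = 61,000/15,100 = 4.03974.
1 + r/4 = 4.03974^(1/40) ≈ 1.035521, so r/4 ≈ 0.0355208.
r ≈ 4·0.0355208 = 14.20832%.

14.21%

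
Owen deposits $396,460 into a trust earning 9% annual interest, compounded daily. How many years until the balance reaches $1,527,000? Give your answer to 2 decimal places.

(1 + 0.000246575)^(365t) = 1,527,000/396,460 = 3.8516.
365t·ln(1 + 0.000246575) = ln(3.8516); 365t = 1.3485/0.000246545 ≈ 5469.5307.
t ≈ 14.9850 years.

14.99 years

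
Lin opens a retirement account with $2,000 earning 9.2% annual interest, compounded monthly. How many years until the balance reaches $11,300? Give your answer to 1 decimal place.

18.9 years

(1 + 0.00766667)^(12t) = 11,300/2,000 = 5.65.
12t·ln(1 + 0.00766667) = ln(5.65); 12t = 1.7317/0.00763743 ≈ 226.7328.
t ≈ 18.8944 years.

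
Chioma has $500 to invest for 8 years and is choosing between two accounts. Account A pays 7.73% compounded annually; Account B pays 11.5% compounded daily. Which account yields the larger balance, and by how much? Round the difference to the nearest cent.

A: (1 + 0.0773)^8 ≈ 1.8142339, so 500 × 1.8142339 ≈ 907.1170.
B: (1 + 0.115/365)^2920 ≈ 2.508926817, so 500 × 2.508926817 ≈ 1,254.4634.
Difference ≈ 347.3465 in favor of B.

Account B, by $347.35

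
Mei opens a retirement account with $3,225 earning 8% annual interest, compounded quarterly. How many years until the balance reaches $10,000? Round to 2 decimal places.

14.29 years

(1 + 0.02)^(4t) = 10,000/3,225 = 3.1008.
4t·ln(1 + 0.02) = ln(3.1008); 4t = 1.1317/0.0198026 ≈ 57.1466.
t ≈ 14.2866 years.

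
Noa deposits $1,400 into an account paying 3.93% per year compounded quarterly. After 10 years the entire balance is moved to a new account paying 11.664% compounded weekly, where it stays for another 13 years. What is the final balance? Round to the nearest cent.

After 10 years at 3.93%: 1,400 × 1.478579664 ≈ 2,070.0115.
Then 13 years at 11.664%: 2,070.0115 × 4.547701441 ≈ 9,413.7944.

$9,413.79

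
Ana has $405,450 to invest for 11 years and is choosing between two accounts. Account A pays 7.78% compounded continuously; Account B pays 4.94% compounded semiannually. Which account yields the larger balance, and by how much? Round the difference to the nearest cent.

Account A, by $260,597.34

Account A growth factor: e^(0.0778·11) = e^0.8558 ≈ 2.35325623272; balance ≈ 954,127.7396.
Account B growth factor: (1 + 0.0247)^22 ≈ 1.71052015782; balance ≈ 693,530.3980.
Account A is larger by 260,597.3416.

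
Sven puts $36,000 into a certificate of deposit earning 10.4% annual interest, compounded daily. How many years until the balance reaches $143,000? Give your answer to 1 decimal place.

(1 + 0.000284932)^(365t) = 143,000/36,000 = 3.9722.
365t·ln(1 + 0.000284932) = ln(3.9722); 365t = 1.3793/0.000284891 ≈ 4841.5923.
t ≈ 13.2646 years.

13.3 years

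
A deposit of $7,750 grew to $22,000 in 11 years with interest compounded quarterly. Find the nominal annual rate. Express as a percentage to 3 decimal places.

(1 + r/4)^44 = 22,000/7,750 = 2.83871.
1 + r/4 = 2.83871^(1/44) ≈ 1.023996, so r/4 ≈ 0.0239959.
r ≈ 4·0.0239959 = 9.59835%.

9.598%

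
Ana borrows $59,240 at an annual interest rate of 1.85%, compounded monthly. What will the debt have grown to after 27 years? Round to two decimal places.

$97,583.88

Growth factor = (1 + 0.0185/12)^324 ≈ 1.6472633975.
A ≈ 59,240 × 1.6472633975 ≈ 97,583.8837.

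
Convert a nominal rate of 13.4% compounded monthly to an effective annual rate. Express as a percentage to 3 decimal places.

14.254%

One year is 12 periods at 0.0111667 each: (1 + 0.0111667)^12 ≈ 1.142544.
EAR = 1.142544 − 1 ≈ 14.25440%.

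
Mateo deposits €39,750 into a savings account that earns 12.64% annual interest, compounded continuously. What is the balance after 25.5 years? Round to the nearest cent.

€998,056.45

A = P·e^(rt) = 39,750·e^(0.1264·25.5) = 39,750·e^3.2232.
e^3.2232 ≈ 25.1083384467, so A ≈ 998,056.4533.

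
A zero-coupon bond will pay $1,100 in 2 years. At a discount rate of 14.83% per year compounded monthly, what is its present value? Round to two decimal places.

Periodic rate = 14.83%/12 = 0.0123583; 24 periods.
P = 1,100/(1 + 0.1483/12)^24 ≈ 1,100/1.342833885 ≈ 819.1631.

$819.16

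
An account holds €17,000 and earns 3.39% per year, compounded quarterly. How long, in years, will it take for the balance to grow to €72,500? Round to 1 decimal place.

43.0 years

We need (1 + 0.008475)^(4t) = 4.2647, so 4t = ln 4.2647 / ln 1.008475 ≈ 171.8596.
t ≈ 171.8596/4 = 42.9649 years.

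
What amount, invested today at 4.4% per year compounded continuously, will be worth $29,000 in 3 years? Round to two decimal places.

$25,413.89

P = A·e^(−rt) = 29,000·e^(−0.132).
e^(−0.132) ≈ 0.87634099508, so P ≈ 25,413.8889.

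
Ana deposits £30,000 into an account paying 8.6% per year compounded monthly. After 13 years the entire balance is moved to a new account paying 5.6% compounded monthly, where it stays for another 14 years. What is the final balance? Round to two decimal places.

£199,813.93

Phase 1: 30,000·(1 + 0.086/12)^156 ≈ 91,396.7805.
Phase 2: 91,396.7805·(1 + 0.056/12)^168 ≈ 199,813.9316.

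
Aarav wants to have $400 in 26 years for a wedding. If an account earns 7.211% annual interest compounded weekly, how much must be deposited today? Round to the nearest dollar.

Growth factor = (1 + 0.07211/52)^1352 ≈ 6.51144396.
P = 400/6.51144396 ≈ 61.4303.

$61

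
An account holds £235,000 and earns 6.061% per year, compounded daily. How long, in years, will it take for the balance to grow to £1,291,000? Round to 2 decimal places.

28.11 years

We need (1 + 0.000166055)^(365t) = 5.4936, so 365t = ln 5.4936 / ln 1.000166 ≈ 10260.0369.
t ≈ 10260.0369/365 = 28.1097 years.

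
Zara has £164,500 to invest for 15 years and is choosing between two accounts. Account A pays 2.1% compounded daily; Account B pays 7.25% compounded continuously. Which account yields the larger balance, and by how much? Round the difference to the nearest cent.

A: (1 + 0.021/365)^5475 ≈ 1.37024689469, so 164,500 × 1.37024689469 ≈ 225,405.6142.
B: e^(0.0725·15) = e^1.0875 ≈ 2.96684767425, so 164,500 × 2.96684767425 ≈ 488,046.4424.
Difference ≈ 262,640.8282 in favor of B.

Account B, by £262,640.83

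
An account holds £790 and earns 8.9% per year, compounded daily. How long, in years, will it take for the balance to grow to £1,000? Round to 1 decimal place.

We need (1 + 0.000243836)^(365t) = 1.2658, so 365t = ln 1.2658 / ln 1.000244 ≈ 966.8443.
t ≈ 966.8443/365 = 2.6489 years.

2.6 years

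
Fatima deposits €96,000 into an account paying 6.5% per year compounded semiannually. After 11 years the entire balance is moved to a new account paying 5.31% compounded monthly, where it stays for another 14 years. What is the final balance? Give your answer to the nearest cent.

Phase 1: 96,000·(1 + 0.0325)^22 ≈ 194,022.7073.
Phase 2: 194,022.7073·(1 + 0.004425)^168 ≈ 407,375.4590.

€407,375.46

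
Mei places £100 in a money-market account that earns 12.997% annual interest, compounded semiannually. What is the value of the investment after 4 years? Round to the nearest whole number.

Periodic rate = 12.997%/2 = 0.064985; periods = 2·4 = 8.
A = 100·(1 + 0.064985)^8 ≈ 100·1.6548092 ≈ 165.4809.

£165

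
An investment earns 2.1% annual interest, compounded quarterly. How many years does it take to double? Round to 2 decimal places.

33.09 years

(1 + 0.00525)^(4t) = 2.
4t = ln 2 / ln(1 + 0.00525) ≈ 0.69315/0.00523627 ≈ 132.3743.
t ≈ 33.0936.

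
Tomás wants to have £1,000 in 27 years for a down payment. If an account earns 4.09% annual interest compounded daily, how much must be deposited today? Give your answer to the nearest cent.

£331.46

Periodic rate = 4.09%/365 = 0.000112055; 9855 periods.
P = 1,000/(1 + 0.0409/365)^9855 ≈ 1,000/3.0169251 ≈ 331.4633.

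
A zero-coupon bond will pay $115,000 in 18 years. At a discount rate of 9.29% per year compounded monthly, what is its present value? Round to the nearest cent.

$21,740.39

Periodic rate = 9.29%/12 = 0.00774167; 216 periods.
P = 115,000/(1 + 0.0929/12)^216 ≈ 115,000/5.28969403913 ≈ 21,740.3878.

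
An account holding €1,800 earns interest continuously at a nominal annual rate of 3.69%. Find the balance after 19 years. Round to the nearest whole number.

€3,629

A = P·e^(rt) = 1,800·e^(0.0369·19) = 1,800·e^0.7011.
e^0.7011 ≈ 2.015969054, so A ≈ 3,628.7443.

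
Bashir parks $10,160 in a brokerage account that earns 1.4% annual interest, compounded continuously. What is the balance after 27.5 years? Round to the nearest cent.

$14,931.28

A = P·e^(rt) = 10,160·e^(0.014·27.5) = 10,160·e^0.385.
e^0.385 ≈ 1.4696143214, so A ≈ 14,931.2815.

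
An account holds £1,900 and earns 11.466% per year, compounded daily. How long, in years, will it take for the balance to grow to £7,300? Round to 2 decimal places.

11.74 years

(1 + 0.000314137)^(365t) = 7,300/1,900 = 3.8421.
365t·ln(1 + 0.000314137) = ln(3.8421); 365t = 1.346/0.000314088 ≈ 4285.4930.
t ≈ 11.7411 years.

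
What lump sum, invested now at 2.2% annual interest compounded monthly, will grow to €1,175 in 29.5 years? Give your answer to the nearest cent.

Growth factor = (1 + 0.022/12)^354 ≈ 1.912489525.
P = 1,175/1.912489525 ≈ 614.3825.

€614.38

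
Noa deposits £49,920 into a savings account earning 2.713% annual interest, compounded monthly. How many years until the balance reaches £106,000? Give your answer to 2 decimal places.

27.79 years

We need (1 + 0.00226083)^(12t) = 2.1234, so 12t = ln 2.1234 / ln 1.002261 ≈ 333.4471.
t ≈ 333.4471/12 = 27.7873 years.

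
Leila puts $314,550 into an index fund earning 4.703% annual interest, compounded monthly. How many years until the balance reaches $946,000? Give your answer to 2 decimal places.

23.46 years

We need (1 + 0.00391917)^(12t) = 3.0075, so 12t = ln 3.0075 / ln 1.003919 ≈ 281.5027.
t ≈ 281.5027/12 = 23.4586 years.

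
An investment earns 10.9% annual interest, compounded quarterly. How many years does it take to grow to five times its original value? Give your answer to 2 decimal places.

(1 + 0.02725)^(4t) = 5.
4t = ln 5 / ln(1 + 0.02725) ≈ 1.6094/0.0268853 ≈ 59.8631.
t ≈ 14.9658.

14.97 years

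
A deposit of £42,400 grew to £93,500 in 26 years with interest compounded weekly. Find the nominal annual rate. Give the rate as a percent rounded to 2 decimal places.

The 1352-period growth factor is 93,500/42,400 = 2.20519.
r/52 = 2.20519^(1/1352) − 1 ≈ 0.000585092, so r ≈ 52·0.000585092 = 3.04248%.

3.04%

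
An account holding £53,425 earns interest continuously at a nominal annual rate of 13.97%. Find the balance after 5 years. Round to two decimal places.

£107,423.48

A = P·e^(rt) = 53,425·e^(0.1397·5) = 53,425·e^0.6985.
e^0.6985 ≈ 2.01073434275, so A ≈ 107,423.4823.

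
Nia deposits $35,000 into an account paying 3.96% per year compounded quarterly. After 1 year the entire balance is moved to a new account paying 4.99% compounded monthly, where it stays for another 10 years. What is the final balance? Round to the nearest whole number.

After 1 years at 3.96%: 35,000 × 1.0401919508 ≈ 36,406.7183.
Then 10 years at 4.99%: 36,406.7183 × 1.6453701319 ≈ 59,902.5269.

$59,903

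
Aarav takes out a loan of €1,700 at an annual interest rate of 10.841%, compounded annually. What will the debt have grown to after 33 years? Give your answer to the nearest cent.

€50,764.87

Annual rate = 10.841% = 0.10841; years = 33.
A = 1,700·(1 + 0.10841)^33 ≈ 1,700·29.861688787 ≈ 50,764.8709.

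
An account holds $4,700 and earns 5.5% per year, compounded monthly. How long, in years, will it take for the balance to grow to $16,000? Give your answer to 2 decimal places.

(1 + 0.00458333)^(12t) = 16,000/4,700 = 3.4043.
12t·ln(1 + 0.00458333) = ln(3.4043); 12t = 1.225/0.00457286 ≈ 267.8905.
t ≈ 22.3242 years.

22.32 years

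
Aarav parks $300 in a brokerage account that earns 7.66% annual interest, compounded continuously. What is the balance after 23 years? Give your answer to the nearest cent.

$1,746.87

A = P·e^(rt) = 300·e^(0.0766·23) = 300·e^1.7618.
e^1.7618 ≈ 5.822909204, so A ≈ 1,746.8728.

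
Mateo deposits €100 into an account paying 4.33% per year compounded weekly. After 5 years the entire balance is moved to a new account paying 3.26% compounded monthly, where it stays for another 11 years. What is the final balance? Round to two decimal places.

€177.63

Phase 1: 100·(1 + 0.0433/52)^260 ≈ 124.1611.
Phase 2: 124.1611·(1 + 0.0326/12)^132 ≈ 177.6284.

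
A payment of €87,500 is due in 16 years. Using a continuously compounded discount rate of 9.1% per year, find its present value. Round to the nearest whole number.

P = A·e^(−rt) = 87,500·e^(−1.456).
e^(−1.456) ≈ 0.2331670802, so P ≈ 20,402.1195.

€20,402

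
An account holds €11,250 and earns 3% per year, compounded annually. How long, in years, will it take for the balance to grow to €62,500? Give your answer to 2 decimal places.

We need (1 + 0.03)^t = 5.5556, so t = ln 5.5556 / ln 1.03 ≈ 58.0131.

58.01 years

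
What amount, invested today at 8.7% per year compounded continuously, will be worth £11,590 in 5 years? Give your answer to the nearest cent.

£7,501.80

P = A·e^(−rt) = 11,590·e^(−0.435).
e^(−0.435) ≈ 0.64726466708, so P ≈ 7,501.7975.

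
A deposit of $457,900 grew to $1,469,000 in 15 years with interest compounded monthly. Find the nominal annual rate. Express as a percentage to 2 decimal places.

7.80%

The 180-period growth factor is 1,469,000/457,900 = 3.20812.
r/12 = 3.20812^(1/180) − 1 ≈ 0.00649705, so r ≈ 12·0.00649705 = 7.79646%.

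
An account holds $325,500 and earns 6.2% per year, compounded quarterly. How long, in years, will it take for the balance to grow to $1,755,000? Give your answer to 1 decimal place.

27.4 years

(1 + 0.0155)^(4t) = 1,755,000/325,500 = 5.3917.
4t·ln(1 + 0.0155) = ln(5.3917); 4t = 1.6849/0.0153811 ≈ 109.5410.
t ≈ 27.3853 years.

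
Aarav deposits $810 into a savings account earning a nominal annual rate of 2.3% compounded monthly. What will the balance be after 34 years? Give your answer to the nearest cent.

Periodic rate = 2.3%/12 = 0.00191667; periods = 12·34 = 408.
A = 810·(1 + 0.023/12)^408 ≈ 810·2.184204173 ≈ 1,769.2054.

$1,769.21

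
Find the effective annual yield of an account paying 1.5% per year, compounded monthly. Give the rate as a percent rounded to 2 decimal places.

1.51%

One year is 12 periods at 0.00125 each: (1 + 0.00125)^12 ≈ 1.015104.
EAR = 1.015104 − 1 ≈ 1.51036%.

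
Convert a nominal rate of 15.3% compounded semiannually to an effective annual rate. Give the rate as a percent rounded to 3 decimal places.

15.885%

One year is 2 periods at 0.0765 each: (1 + 0.0765)^2 ≈ 1.158852.
EAR = 1.158852 − 1 ≈ 15.88523%.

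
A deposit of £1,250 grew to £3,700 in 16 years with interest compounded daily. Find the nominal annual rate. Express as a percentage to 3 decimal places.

The 5840-period growth factor is 3,700/1,250 = 2.96.
r/365 = 2.96^(1/5840) − 1 ≈ 0.000185837, so r ≈ 365·0.000185837 = 6.78306%.

6.783%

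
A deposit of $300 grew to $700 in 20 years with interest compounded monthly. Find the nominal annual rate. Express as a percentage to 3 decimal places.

4.244%

(1 + r/12)^240 = 700/300 = 2.33333.
1 + r/12 = 2.33333^(1/240) ≈ 1.003537, so r/12 ≈ 0.00353665.
r ≈ 12·0.00353665 = 4.24398%.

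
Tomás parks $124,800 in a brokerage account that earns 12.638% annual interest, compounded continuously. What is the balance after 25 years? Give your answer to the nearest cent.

$2,940,139.93

A = P·e^(rt) = 124,800·e^(0.12638·25) = 124,800·e^3.1595.
e^3.1595 ≈ 23.55881357694, so A ≈ 2,940,139.9344.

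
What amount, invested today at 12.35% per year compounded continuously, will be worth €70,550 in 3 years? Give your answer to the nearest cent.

€48,706.95

P = A·e^(−rt) = 70,550·e^(−0.3705).
e^(−0.3705) ≈ 0.6903890498, so P ≈ 48,706.9475.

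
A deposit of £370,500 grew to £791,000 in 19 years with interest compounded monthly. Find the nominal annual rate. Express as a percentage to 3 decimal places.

3.998%

(1 + r/12)^228 = 791,000/370,500 = 2.13495.
1 + r/12 = 2.13495^(1/228) ≈ 1.003332, so r/12 ≈ 0.00333205.
r ≈ 12·0.00333205 = 3.99846%.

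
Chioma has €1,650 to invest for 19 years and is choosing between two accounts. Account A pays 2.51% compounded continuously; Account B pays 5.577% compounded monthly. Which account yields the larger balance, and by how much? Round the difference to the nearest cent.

Account B, by €2,090.81

A: e^(0.0251·19) = e^0.4769 ≈ 1.611072329, so 1,650 × 1.611072329 ≈ 2,658.2693.
B: (1 + 0.0046475)^228 ≈ 2.878229325, so 1,650 × 2.878229325 ≈ 4,749.0784.
Difference ≈ 2,090.8090 in favor of B.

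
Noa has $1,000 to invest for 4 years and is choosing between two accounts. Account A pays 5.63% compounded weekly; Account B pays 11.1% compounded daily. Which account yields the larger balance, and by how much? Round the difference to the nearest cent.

Account B, by $306.40

A: (1 + 0.0563/52)^208 ≈ 1.252420623, so 1,000 × 1.252420623 ≈ 1,252.4206.
B: (1 + 0.111/365)^1460 ≈ 1.558825263, so 1,000 × 1.558825263 ≈ 1,558.8253.
Difference ≈ 306.4046 in favor of B.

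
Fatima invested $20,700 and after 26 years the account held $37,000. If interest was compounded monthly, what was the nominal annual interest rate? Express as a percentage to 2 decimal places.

2.24%

The 312-period growth factor is 37,000/20,700 = 1.78744.
r/12 = 1.78744^(1/312) − 1 ≈ 0.00186322, so r ≈ 12·0.00186322 = 2.23587%.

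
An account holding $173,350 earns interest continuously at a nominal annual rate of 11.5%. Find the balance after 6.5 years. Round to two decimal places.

$366,065.64

A = P·e^(rt) = 173,350·e^(0.115·6.5) = 173,350·e^0.7475.
e^0.7475 ≈ 2.11171412669, so A ≈ 366,065.6439.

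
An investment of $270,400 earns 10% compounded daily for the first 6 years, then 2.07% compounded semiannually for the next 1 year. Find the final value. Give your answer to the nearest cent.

$502,911.28

After 6 years at 10%: 270,400 × 1.8219690707 ≈ 492,660.4367.
Then 1 years at 2.07%: 492,660.4367 × 1.0208071225 ≈ 502,911.2828.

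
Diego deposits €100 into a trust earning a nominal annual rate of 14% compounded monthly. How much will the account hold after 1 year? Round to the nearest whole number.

€115

Periodic rate = 14%/12 = 0.0116667; periods = 12·1 = 12.
A = 100·(1 + 0.14/12)^12 ≈ 100·1.14934203 ≈ 114.9342.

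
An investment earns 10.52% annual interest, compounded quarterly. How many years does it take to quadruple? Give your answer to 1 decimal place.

13.4 years

(1 + 0.0263)^(4t) = 4.
4t = ln 4 / ln(1 + 0.0263) ≈ 1.3863/0.0259601 ≈ 53.4010.
t ≈ 13.3502.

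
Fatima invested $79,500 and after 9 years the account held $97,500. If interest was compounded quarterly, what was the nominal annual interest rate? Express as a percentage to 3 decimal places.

The 36-period growth factor is 97,500/79,500 = 1.22642.
r/4 = 1.22642^(1/36) − 1 ≈ 0.00568542, so r ≈ 4·0.00568542 = 2.27417%.

2.274%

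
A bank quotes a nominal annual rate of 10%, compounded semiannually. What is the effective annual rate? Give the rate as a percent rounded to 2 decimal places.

EAR = (1 + 10%/2)^2 − 1 = (1 + 0.05)^2 − 1.
(1 + 0.05)^2 ≈ 1.1025, so EAR ≈ 10.25000%.

10.25%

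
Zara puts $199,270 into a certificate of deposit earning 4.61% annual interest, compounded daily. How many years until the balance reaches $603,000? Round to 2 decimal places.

24.02 years

(1 + 0.000126301)^(365t) = 603,000/199,270 = 3.026.
365t·ln(1 + 0.000126301) = ln(3.026); 365t = 1.1073/0.000126293 ≈ 8767.3351.
t ≈ 24.0201 years.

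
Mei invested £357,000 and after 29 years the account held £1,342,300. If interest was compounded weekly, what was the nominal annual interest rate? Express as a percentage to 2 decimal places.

The 1508-period growth factor is 1,342,300/357,000 = 3.75994.
r/52 = 3.75994^(1/1508) − 1 ≈ 0.000878638, so r ≈ 52·0.000878638 = 4.56892%.

4.57%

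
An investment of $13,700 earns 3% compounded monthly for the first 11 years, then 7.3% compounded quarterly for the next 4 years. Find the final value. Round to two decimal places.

$25,440.73

After 11 years at 3%: 13,700 × 1.3903954265 ≈ 19,048.4173.
Then 4 years at 7.3%: 19,048.4173 × 1.3355824392 ≈ 25,440.7317.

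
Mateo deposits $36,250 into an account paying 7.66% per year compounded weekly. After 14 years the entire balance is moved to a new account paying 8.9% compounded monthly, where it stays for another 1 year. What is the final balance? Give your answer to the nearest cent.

Phase 1: 36,250·(1 + 0.0766/52)^728 ≈ 105,852.8892.
Phase 2: 105,852.8892·(1 + 0.089/12)^12 ≈ 115,667.7519.

$115,667.75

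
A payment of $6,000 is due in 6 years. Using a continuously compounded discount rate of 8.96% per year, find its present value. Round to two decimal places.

P = A·e^(−rt) = 6,000·e^(−0.5376).
e^(−0.5376) ≈ 0.5841485278, so P ≈ 3,504.8912.

$3,504.89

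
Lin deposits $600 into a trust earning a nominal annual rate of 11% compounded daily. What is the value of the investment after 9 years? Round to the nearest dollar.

$1,614

Growth factor = (1 + 0.11/365)^3285 ≈ 2.69083311.
A ≈ 600 × 2.69083311 ≈ 1,614.4999.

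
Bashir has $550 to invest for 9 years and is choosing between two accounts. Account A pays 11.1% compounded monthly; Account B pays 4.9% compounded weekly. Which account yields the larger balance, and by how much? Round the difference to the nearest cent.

A: (1 + 0.00925)^108 ≈ 2.703123405, so 550 × 2.703123405 ≈ 1,486.7179.
B: (1 + 0.049/52)^468 ≈ 1.553938, so 550 × 1.553938 ≈ 854.6659.
Difference ≈ 632.0520 in favor of A.

Account A, by $632.05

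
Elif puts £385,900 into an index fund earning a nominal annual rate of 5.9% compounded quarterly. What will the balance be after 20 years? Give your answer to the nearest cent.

Periodic rate = 5.9%/4 = 0.01475; periods = 4·20 = 80.
A = 385,900·(1 + 0.01475)^80 ≈ 385,900·3.226448958967 ≈ 1,245,086.6533.

£1,245,086.65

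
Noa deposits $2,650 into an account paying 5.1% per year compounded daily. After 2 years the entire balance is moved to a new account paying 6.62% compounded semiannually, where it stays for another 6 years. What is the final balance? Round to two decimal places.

Phase 1: 2,650·(1 + 0.051/365)^730 ≈ 2,934.5453.
Phase 2: 2,934.5453·(1 + 0.0331)^12 ≈ 4,337.5966.

$4,337.60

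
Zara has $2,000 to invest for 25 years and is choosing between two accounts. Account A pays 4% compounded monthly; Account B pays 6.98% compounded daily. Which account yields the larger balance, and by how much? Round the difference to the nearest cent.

Account A growth factor: (1 + 0.04/12)^300 ≈ 2.713765158; balance ≈ 5,427.5303.
Account B growth factor: (1 + 0.0698/365)^9125 ≈ 5.7249463063; balance ≈ 11,449.8926.
Account B is larger by 6,022.3623.

Account B, by $6,022.36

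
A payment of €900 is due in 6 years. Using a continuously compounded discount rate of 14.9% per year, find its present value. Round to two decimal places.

P = A·e^(−rt) = 900·e^(−0.894).
e^(−0.894) ≈ 0.409016411, so P ≈ 368.1148.

€368.11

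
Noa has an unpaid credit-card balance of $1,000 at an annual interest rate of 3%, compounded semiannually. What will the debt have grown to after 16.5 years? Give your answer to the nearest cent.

$1,634.48

Growth factor = (1 + 0.015)^33 ≈ 1.634479185.
A ≈ 1,000 × 1.634479185 ≈ 1,634.4792.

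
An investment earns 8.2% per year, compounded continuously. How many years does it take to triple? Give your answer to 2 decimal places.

e^(0.082t) = 3, so 0.082t = ln 3 ≈ 1.0986.
t ≈ 1.0986/0.082 ≈ 13.3977.

13.40 years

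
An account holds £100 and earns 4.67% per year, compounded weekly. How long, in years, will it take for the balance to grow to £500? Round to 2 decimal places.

We need (1 + 0.000898077)^(52t) = 5, so 52t = ln 5 / ln 1.000898 ≈ 1792.8982.
t ≈ 1792.8982/52 = 34.4788 years.

34.48 years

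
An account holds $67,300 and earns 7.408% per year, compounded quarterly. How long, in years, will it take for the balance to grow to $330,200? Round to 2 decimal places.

We need (1 + 0.01852)^(4t) = 4.9064, so 4t = ln 4.9064 / ln 1.01852 ≈ 86.6750.
t ≈ 86.6750/4 = 21.6688 years.

21.67 years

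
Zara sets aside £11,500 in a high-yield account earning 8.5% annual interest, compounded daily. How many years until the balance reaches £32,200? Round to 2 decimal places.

(1 + 0.000232877)^(365t) = 32,200/11,500 = 2.8.
365t·ln(1 + 0.000232877) = ln(2.8); 365t = 1.0296/0.00023285 ≈ 4421.8217.
t ≈ 12.1146 years.

12.11 years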